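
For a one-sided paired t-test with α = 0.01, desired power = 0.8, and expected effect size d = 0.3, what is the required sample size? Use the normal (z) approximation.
n = 112 pairs

Sample size formula (paired t-test, normal approximation):
n = ((z_α + z_β) / d)²

z_α = 2.326 (for α = 0.01, one-sided)
z_β = 0.842 (for power = 0.8)
d = 0.3

n = ((2.326 + 0.842) / 0.3)²
n = (10.560)²
n ≈ 111.51
Round up to the next whole number: n = 112 pairs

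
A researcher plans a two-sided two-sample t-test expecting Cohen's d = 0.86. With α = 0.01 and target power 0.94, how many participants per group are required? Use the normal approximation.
n = 47 per group

Sample size formula (two-sample t-test, normal approximation):
n = 2 · ((z_{α/2} + z_β) / d)²

z_{α/2} = 2.576 (for α = 0.01, two-sided)
z_β = 1.555 (for power = 0.94)
d = 0.86

n = 2 · ((2.576 + 1.555) / 0.86)²
n = 2 · (4.803)²
n ≈ 46.14
Round up to the next whole number: n = 47 per group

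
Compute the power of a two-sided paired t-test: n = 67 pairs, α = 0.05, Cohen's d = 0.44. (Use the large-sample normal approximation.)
Power ≈ 0.95

Power calculation (paired t-test, normal approximation):
z_β = d · √n - z_{α/2}
z_β = 0.44 · √67 - 1.960
z_β = 0.44 · 8.185 - 1.960
z_β = 1.642

Power = Φ(z_β) = Φ(1.642) ≈ 0.950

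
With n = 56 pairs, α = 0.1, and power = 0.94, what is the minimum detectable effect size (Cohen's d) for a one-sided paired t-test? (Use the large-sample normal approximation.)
d ≈ 0.38

Minimum detectable effect (paired t-test, normal approximation):
d = (z_α + z_β) / √n
d = (1.282 + 1.555) / √56
d = 2.836 / 7.483
d ≈ 0.38

By Cohen's convention (0.2 small / 0.5 medium / 0.8 large): small effect.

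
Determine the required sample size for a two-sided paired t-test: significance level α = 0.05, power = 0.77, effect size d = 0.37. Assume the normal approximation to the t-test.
n = 54 pairs

Sample size formula (paired t-test, normal approximation):
n = ((z_{α/2} + z_β) / d)²

z_{α/2} = 1.960 (for α = 0.05, two-sided)
z_β = 0.739 (for power = 0.77)
d = 0.37

n = ((1.960 + 0.739) / 0.37)²
n = (7.295)²
n ≈ 53.22
Round up to the next whole number: n = 54 pairs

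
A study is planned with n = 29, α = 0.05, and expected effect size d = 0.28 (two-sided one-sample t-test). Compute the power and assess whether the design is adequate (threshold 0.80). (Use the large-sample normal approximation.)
Power ≈ 0.33; the study is underpowered (power < 0.80)

Power calculation (one-sample t-test, normal approximation):
z_β = d · √n - z_{α/2}
z_β = 0.28 · √29 - 1.960
z_β = 0.28 · 5.385 - 1.960
z_β = -0.452

Power = Φ(z_β) = Φ(-0.452) ≈ 0.326

Effect size d = 0.28 is small by Cohen's convention (0.2/0.5/0.8).

Threshold: power ≥ 0.80 is conventionally adequate.
Power ≈ 0.33 → the study is underpowered (power < 0.80).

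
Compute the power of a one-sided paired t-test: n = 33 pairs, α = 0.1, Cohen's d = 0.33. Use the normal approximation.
Power ≈ 0.73

Power calculation (paired t-test, normal approximation):
z_β = d · √n - z_α
z_β = 0.33 · √33 - 1.282
z_β = 0.33 · 5.745 - 1.282
z_β = 0.614

Power = Φ(z_β) = Φ(0.614) ≈ 0.730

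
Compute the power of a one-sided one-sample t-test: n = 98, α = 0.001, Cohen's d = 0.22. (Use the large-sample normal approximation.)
Power ≈ 0.18

Power calculation (one-sample t-test, normal approximation):
z_β = d · √n - z_α
z_β = 0.22 · √98 - 3.090
z_β = 0.22 · 9.899 - 3.090
z_β = -0.912

Power = Φ(z_β) = Φ(-0.912) ≈ 0.181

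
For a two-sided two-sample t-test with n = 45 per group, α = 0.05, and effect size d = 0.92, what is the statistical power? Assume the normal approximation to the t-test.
Power ≈ 0.99

Power calculation (two-sample t-test, normal approximation):
z_β = d · √(n/2) - z_{α/2}
z_β = 0.92 · √(45/2) - 1.960
z_β = 0.92 · 4.743 - 1.960
z_β = 2.404

Power = Φ(z_β) = Φ(2.404) ≈ 0.992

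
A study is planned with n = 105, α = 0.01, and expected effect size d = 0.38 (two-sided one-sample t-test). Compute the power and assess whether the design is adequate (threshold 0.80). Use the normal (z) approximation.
Power ≈ 0.91; the study is adequately powered (power ≥ 0.80)

Power calculation (one-sample t-test, normal approximation):
z_β = d · √n - z_{α/2}
z_β = 0.38 · √105 - 2.576
z_β = 0.38 · 10.247 - 2.576
z_β = 1.318

Power = Φ(z_β) = Φ(1.318) ≈ 0.906

Effect size d = 0.38 is small by Cohen's convention (0.2/0.5/0.8).

Threshold: power ≥ 0.80 is conventionally adequate.
Power ≈ 0.91 → the study is adequately powered (power ≥ 0.80).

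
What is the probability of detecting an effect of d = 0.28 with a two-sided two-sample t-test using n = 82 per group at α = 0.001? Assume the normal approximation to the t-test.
Power ≈ 0.07

Power calculation (two-sample t-test, normal approximation):
z_β = d · √(n/2) - z_{α/2}
z_β = 0.28 · √(82/2) - 3.291
z_β = 0.28 · 6.403 - 3.291
z_β = -1.498

Power = Φ(z_β) = Φ(-1.498) ≈ 0.067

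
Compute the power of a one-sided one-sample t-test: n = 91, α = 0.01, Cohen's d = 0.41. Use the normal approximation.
Power ≈ 0.94

Power calculation (one-sample t-test, normal approximation):
z_β = d · √n - z_α
z_β = 0.41 · √91 - 2.326
z_β = 0.41 · 9.539 - 2.326
z_β = 1.585

Power = Φ(z_β) = Φ(1.585) ≈ 0.943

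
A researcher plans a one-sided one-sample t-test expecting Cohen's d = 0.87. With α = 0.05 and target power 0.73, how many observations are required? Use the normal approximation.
n = 7

Sample size formula (one-sample t-test, normal approximation):
n = ((z_α + z_β) / d)²

z_α = 1.645 (for α = 0.05, one-sided)
z_β = 0.613 (for power = 0.73)
d = 0.87

n = ((1.645 + 0.613) / 0.87)²
n = (2.595)²
n ≈ 6.73
Round up to the next whole number: n = 7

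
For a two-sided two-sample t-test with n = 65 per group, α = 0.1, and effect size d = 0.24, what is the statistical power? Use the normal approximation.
Power ≈ 0.39

Power calculation (two-sample t-test, normal approximation):
z_β = d · √(n/2) - z_{α/2}
z_β = 0.24 · √(65/2) - 1.645
z_β = 0.24 · 5.701 - 1.645
z_β = -0.277

Power = Φ(z_β) = Φ(-0.277) ≈ 0.391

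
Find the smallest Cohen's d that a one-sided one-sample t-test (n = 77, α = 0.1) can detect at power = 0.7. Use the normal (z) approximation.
d ≈ 0.21

Minimum detectable effect (one-sample t-test, normal approximation):
d = (z_α + z_β) / √n
d = (1.282 + 0.524) / √77
d = 1.806 / 8.775
d ≈ 0.21

By Cohen's convention (0.2 small / 0.5 medium / 0.8 large): small effect.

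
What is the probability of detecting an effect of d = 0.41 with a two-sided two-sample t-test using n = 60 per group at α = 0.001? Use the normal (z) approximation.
Power ≈ 0.15

Power calculation (two-sample t-test, normal approximation):
z_β = d · √(n/2) - z_{α/2}
z_β = 0.41 · √(60/2) - 3.291
z_β = 0.41 · 5.477 - 3.291
z_β = -1.045

Power = Φ(z_β) = Φ(-1.045) ≈ 0.148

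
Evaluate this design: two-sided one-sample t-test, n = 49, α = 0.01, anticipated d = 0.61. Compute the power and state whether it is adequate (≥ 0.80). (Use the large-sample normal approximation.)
Power ≈ 0.95; the study is adequately powered (power ≥ 0.80)

Power calculation (one-sample t-test, normal approximation):
z_β = d · √n - z_{α/2}
z_β = 0.61 · √49 - 2.576
z_β = 0.61 · 7.000 - 2.576
z_β = 1.694

Power = Φ(z_β) = Φ(1.694) ≈ 0.955

Effect size d = 0.61 is medium by Cohen's convention (0.2/0.5/0.8).

Threshold: power ≥ 0.80 is conventionally adequate.
Power ≈ 0.95 → the study is adequately powered (power ≥ 0.80).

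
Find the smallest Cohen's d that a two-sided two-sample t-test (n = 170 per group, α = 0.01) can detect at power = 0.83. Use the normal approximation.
d ≈ 0.38

Minimum detectable effect (two-sample t-test, normal approximation):
d = (z_{α/2} + z_β) / √(n/2)
d = (2.576 + 0.954) / √(170/2)
d = 3.530 / 9.220
d ≈ 0.38

By Cohen's convention (0.2 small / 0.5 medium / 0.8 large): small effect.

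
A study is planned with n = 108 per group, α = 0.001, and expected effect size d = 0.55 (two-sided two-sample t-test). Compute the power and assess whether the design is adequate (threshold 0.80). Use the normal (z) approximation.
Power ≈ 0.77; the study is underpowered (power < 0.80)

Power calculation (two-sample t-test, normal approximation):
z_β = d · √(n/2) - z_{α/2}
z_β = 0.55 · √(108/2) - 3.291
z_β = 0.55 · 7.348 - 3.291
z_β = 0.751

Power = Φ(z_β) = Φ(0.751) ≈ 0.774

Effect size d = 0.55 is medium by Cohen's convention (0.2/0.5/0.8).

Threshold: power ≥ 0.80 is conventionally adequate.
Power ≈ 0.77 → the study is underpowered (power < 0.80).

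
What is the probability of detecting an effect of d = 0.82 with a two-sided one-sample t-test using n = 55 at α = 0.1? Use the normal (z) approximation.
Power ≈ 1.00

Power calculation (one-sample t-test, normal approximation):
z_β = d · √n - z_{α/2}
z_β = 0.82 · √55 - 1.645
z_β = 0.82 · 7.416 - 1.645
z_β = 4.436

Power = Φ(z_β) = Φ(4.436) ≈ 1.000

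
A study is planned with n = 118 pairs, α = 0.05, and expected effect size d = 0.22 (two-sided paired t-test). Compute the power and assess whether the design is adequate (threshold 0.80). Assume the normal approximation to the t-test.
Power ≈ 0.67; the study is underpowered (power < 0.80)

Power calculation (paired t-test, normal approximation):
z_β = d · √n - z_{α/2}
z_β = 0.22 · √118 - 1.960
z_β = 0.22 · 10.863 - 1.960
z_β = 0.430

Power = Φ(z_β) = Φ(0.430) ≈ 0.666

Effect size d = 0.22 is small by Cohen's convention (0.2/0.5/0.8).

Threshold: power ≥ 0.80 is conventionally adequate.
Power ≈ 0.67 → the study is underpowered (power < 0.80).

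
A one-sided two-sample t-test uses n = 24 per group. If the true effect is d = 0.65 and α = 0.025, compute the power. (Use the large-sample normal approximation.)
Power ≈ 0.61

Power calculation (two-sample t-test, normal approximation):
z_β = d · √(n/2) - z_α
z_β = 0.65 · √(24/2) - 1.960
z_β = 0.65 · 3.464 - 1.960
z_β = 0.292

Power = Φ(z_β) = Φ(0.292) ≈ 0.615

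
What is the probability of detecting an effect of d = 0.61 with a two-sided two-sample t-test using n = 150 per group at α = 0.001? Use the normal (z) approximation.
Power ≈ 0.98

Power calculation (two-sample t-test, normal approximation):
z_β = d · √(n/2) - z_{α/2}
z_β = 0.61 · √(150/2) - 3.291
z_β = 0.61 · 8.660 - 3.291
z_β = 1.992

Power = Φ(z_β) = Φ(1.992) ≈ 0.977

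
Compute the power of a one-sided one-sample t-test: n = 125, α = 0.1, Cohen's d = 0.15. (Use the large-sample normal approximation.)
Power ≈ 0.65

Power calculation (one-sample t-test, normal approximation):
z_β = d · √n - z_α
z_β = 0.15 · √125 - 1.282
z_β = 0.15 · 11.180 - 1.282
z_β = 0.395

Power = Φ(z_β) = Φ(0.395) ≈ 0.654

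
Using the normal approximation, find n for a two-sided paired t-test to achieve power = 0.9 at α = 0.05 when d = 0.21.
n = 239 pairs

Sample size formula (paired t-test, normal approximation):
n = ((z_{α/2} + z_β) / d)²

z_{α/2} = 1.960 (for α = 0.05, two-sided)
z_β = 1.282 (for power = 0.9)
d = 0.21

n = ((1.960 + 1.282) / 0.21)²
n = (15.438)²
n ≈ 238.33
Round up to the next whole number: n = 239 pairs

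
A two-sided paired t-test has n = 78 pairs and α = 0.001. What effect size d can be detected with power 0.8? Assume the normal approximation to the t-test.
d ≈ 0.47

Minimum detectable effect (paired t-test, normal approximation):
d = (z_{α/2} + z_β) / √n
d = (3.291 + 0.842) / √78
d = 4.132 / 8.832
d ≈ 0.47

By Cohen's convention (0.2 small / 0.5 medium / 0.8 large): small effect.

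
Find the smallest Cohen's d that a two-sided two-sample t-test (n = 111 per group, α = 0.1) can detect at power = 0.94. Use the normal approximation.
d ≈ 0.43

Minimum detectable effect (two-sample t-test, normal approximation):
d = (z_{α/2} + z_β) / √(n/2)
d = (1.645 + 1.555) / √(111/2)
d = 3.200 / 7.450
d ≈ 0.43

By Cohen's convention (0.2 small / 0.5 medium / 0.8 large): small effect.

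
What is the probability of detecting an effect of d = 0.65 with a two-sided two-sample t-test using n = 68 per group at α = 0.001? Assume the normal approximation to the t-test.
Power ≈ 0.69

Power calculation (two-sample t-test, normal approximation):
z_β = d · √(n/2) - z_{α/2}
z_β = 0.65 · √(68/2) - 3.291
z_β = 0.65 · 5.831 - 3.291
z_β = 0.500

Power = Φ(z_β) = Φ(0.500) ≈ 0.691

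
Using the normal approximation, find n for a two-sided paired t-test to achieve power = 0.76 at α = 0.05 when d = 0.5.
n = 29 pairs

Sample size formula (paired t-test, normal approximation):
n = ((z_{α/2} + z_β) / d)²

z_{α/2} = 1.960 (for α = 0.05, two-sided)
z_β = 0.706 (for power = 0.76)
d = 0.5

n = ((1.960 + 0.706) / 0.5)²
n = (5.332)²
n ≈ 28.43
Round up to the next whole number: n = 29 pairs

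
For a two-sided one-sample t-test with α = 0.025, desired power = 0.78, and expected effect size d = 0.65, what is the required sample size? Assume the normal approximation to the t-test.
n = 22

Sample size formula (one-sample t-test, normal approximation):
n = ((z_{α/2} + z_β) / d)²

z_{α/2} = 2.241 (for α = 0.025, two-sided)
z_β = 0.772 (for power = 0.78)
d = 0.65

n = ((2.241 + 0.772) / 0.65)²
n = (4.635)²
n ≈ 21.48
Round up to the next whole number: n = 22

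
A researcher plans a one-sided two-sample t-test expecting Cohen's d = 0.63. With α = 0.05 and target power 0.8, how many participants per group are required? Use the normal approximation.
n = 32 per group

Sample size formula (two-sample t-test, normal approximation):
n = 2 · ((z_α + z_β) / d)²

z_α = 1.645 (for α = 0.05, one-sided)
z_β = 0.842 (for power = 0.8)
d = 0.63

n = 2 · ((1.645 + 0.842) / 0.63)²
n = 2 · (3.948)²
n ≈ 31.17
Round up to the next whole number: n = 32 per group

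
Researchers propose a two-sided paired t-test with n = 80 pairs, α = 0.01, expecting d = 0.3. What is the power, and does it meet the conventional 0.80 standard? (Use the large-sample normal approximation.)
Power ≈ 0.54; the study is underpowered (power < 0.80)

Power calculation (paired t-test, normal approximation):
z_β = d · √n - z_{α/2}
z_β = 0.3 · √80 - 2.576
z_β = 0.3 · 8.944 - 2.576
z_β = 0.107

Power = Φ(z_β) = Φ(0.107) ≈ 0.543

Effect size d = 0.3 is small by Cohen's convention (0.2/0.5/0.8).

Threshold: power ≥ 0.80 is conventionally adequate.
Power ≈ 0.54 → the study is underpowered (power < 0.80).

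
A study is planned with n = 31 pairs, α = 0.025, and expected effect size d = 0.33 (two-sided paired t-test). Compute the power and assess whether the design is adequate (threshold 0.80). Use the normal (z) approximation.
Power ≈ 0.34; the study is underpowered (power < 0.80)

Power calculation (paired t-test, normal approximation):
z_β = d · √n - z_{α/2}
z_β = 0.33 · √31 - 2.241
z_β = 0.33 · 5.568 - 2.241
z_β = -0.404

Power = Φ(z_β) = Φ(-0.404) ≈ 0.343

Effect size d = 0.33 is small by Cohen's convention (0.2/0.5/0.8).

Threshold: power ≥ 0.80 is conventionally adequate.
Power ≈ 0.34 → the study is underpowered (power < 0.80).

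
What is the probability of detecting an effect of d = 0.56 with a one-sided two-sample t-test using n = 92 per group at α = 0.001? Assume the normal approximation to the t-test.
Power ≈ 0.76

Power calculation (two-sample t-test, normal approximation):
z_β = d · √(n/2) - z_α
z_β = 0.56 · √(92/2) - 3.090
z_β = 0.56 · 6.782 - 3.090
z_β = 0.708

Power = Φ(z_β) = Φ(0.708) ≈ 0.760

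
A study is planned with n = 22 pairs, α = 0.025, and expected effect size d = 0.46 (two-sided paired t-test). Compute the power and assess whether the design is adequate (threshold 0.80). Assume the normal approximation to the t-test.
Power ≈ 0.47; the study is underpowered (power < 0.80)

Power calculation (paired t-test, normal approximation):
z_β = d · √n - z_{α/2}
z_β = 0.46 · √22 - 2.241
z_β = 0.46 · 4.690 - 2.241
z_β = -0.084

Power = Φ(z_β) = Φ(-0.084) ≈ 0.467

Effect size d = 0.46 is small by Cohen's convention (0.2/0.5/0.8).

Threshold: power ≥ 0.80 is conventionally adequate.
Power ≈ 0.47 → the study is underpowered (power < 0.80).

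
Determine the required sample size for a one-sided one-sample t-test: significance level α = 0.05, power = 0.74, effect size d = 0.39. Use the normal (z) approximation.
n = 35

Sample size formula (one-sample t-test, normal approximation):
n = ((z_α + z_β) / d)²

z_α = 1.645 (for α = 0.05, one-sided)
z_β = 0.643 (for power = 0.74)
d = 0.39

n = ((1.645 + 0.643) / 0.39)²
n = (5.867)²
n ≈ 34.42
Round up to the next whole number: n = 35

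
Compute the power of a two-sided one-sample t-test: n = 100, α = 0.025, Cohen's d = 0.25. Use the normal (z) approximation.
Power ≈ 0.60

Power calculation (one-sample t-test, normal approximation):
z_β = d · √n - z_{α/2}
z_β = 0.25 · √100 - 2.241
z_β = 0.25 · 10.000 - 2.241
z_β = 0.259

Power = Φ(z_β) = Φ(0.259) ≈ 0.602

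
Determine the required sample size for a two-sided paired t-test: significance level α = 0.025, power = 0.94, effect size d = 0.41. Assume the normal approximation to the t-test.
n = 86 pairs

Sample size formula (paired t-test, normal approximation):
n = ((z_{α/2} + z_β) / d)²

z_{α/2} = 2.241 (for α = 0.025, two-sided)
z_β = 1.555 (for power = 0.94)
d = 0.41

n = ((2.241 + 1.555) / 0.41)²
n = (9.259)²
n ≈ 85.73
Round up to the next whole number: n = 86 pairs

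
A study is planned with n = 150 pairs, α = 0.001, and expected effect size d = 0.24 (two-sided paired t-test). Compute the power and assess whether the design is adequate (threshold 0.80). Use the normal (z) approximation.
Power ≈ 0.36; the study is underpowered (power < 0.80)

Power calculation (paired t-test, normal approximation):
z_β = d · √n - z_{α/2}
z_β = 0.24 · √150 - 3.291
z_β = 0.24 · 12.247 - 3.291
z_β = -0.351

Power = Φ(z_β) = Φ(-0.351) ≈ 0.363

Effect size d = 0.24 is small by Cohen's convention (0.2/0.5/0.8).

Threshold: power ≥ 0.80 is conventionally adequate.
Power ≈ 0.36 → the study is underpowered (power < 0.80).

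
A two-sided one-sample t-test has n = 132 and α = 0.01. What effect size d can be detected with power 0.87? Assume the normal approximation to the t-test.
d ≈ 0.32

Minimum detectable effect (one-sample t-test, normal approximation):
d = (z_{α/2} + z_β) / √n
d = (2.576 + 1.126) / √132
d = 3.702 / 11.489
d ≈ 0.32

By Cohen's convention (0.2 small / 0.5 medium / 0.8 large): small effect.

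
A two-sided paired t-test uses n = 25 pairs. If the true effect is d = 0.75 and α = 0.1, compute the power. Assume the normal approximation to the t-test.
Power ≈ 0.98

Power calculation (paired t-test, normal approximation):
z_β = d · √n - z_{α/2}
z_β = 0.75 · √25 - 1.645
z_β = 0.75 · 5.000 - 1.645
z_β = 2.105

Power = Φ(z_β) = Φ(2.105) ≈ 0.982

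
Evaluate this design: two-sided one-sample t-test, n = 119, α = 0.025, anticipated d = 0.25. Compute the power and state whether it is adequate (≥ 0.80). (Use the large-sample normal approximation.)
Power ≈ 0.69; the study is underpowered (power < 0.80)

Power calculation (one-sample t-test, normal approximation):
z_β = d · √n - z_{α/2}
z_β = 0.25 · √119 - 2.241
z_β = 0.25 · 10.909 - 2.241
z_β = 0.486

Power = Φ(z_β) = Φ(0.486) ≈ 0.686

Effect size d = 0.25 is small by Cohen's convention (0.2/0.5/0.8).

Threshold: power ≥ 0.80 is conventionally adequate.
Power ≈ 0.69 → the study is underpowered (power < 0.80).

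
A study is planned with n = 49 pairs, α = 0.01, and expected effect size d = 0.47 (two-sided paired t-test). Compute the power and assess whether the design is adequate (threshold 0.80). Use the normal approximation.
Power ≈ 0.76; the study is underpowered (power < 0.80)

Power calculation (paired t-test, normal approximation):
z_β = d · √n - z_{α/2}
z_β = 0.47 · √49 - 2.576
z_β = 0.47 · 7.000 - 2.576
z_β = 0.714

Power = Φ(z_β) = Φ(0.714) ≈ 0.762

Effect size d = 0.47 is small by Cohen's convention (0.2/0.5/0.8).

Threshold: power ≥ 0.80 is conventionally adequate.
Power ≈ 0.76 → the study is underpowered (power < 0.80).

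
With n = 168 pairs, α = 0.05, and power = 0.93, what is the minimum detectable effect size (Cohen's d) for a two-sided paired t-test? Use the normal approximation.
d ≈ 0.27

Minimum detectable effect (paired t-test, normal approximation):
d = (z_{α/2} + z_β) / √n
d = (1.960 + 1.476) / √168
d = 3.436 / 12.961
d ≈ 0.27

By Cohen's convention (0.2 small / 0.5 medium / 0.8 large): small effect.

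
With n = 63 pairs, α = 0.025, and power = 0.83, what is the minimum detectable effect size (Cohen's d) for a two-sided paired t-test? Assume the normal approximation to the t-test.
d ≈ 0.40

Minimum detectable effect (paired t-test, normal approximation):
d = (z_{α/2} + z_β) / √n
d = (2.241 + 0.954) / √63
d = 3.196 / 7.937
d ≈ 0.40

By Cohen's convention (0.2 small / 0.5 medium / 0.8 large): small effect.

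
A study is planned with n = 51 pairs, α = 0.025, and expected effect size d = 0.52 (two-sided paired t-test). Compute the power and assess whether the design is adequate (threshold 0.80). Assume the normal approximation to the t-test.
Power ≈ 0.93; the study is adequately powered (power ≥ 0.80)

Power calculation (paired t-test, normal approximation):
z_β = d · √n - z_{α/2}
z_β = 0.52 · √51 - 2.241
z_β = 0.52 · 7.141 - 2.241
z_β = 1.472

Power = Φ(z_β) = Φ(1.472) ≈ 0.930

Effect size d = 0.52 is medium by Cohen's convention (0.2/0.5/0.8).

Threshold: power ≥ 0.80 is conventionally adequate.
Power ≈ 0.93 → the study is adequately powered (power ≥ 0.80).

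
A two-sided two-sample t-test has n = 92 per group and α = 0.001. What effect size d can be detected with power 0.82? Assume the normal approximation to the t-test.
d ≈ 0.62

Minimum detectable effect (two-sample t-test, normal approximation):
d = (z_{α/2} + z_β) / √(n/2)
d = (3.291 + 0.915) / √(92/2)
d = 4.206 / 6.782
d ≈ 0.62

By Cohen's convention (0.2 small / 0.5 medium / 0.8 large): medium effect.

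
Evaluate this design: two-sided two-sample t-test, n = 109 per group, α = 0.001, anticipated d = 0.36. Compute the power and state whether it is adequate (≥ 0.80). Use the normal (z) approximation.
Power ≈ 0.26; the study is underpowered (power < 0.80)

Power calculation (two-sample t-test, normal approximation):
z_β = d · √(n/2) - z_{α/2}
z_β = 0.36 · √(109/2) - 3.291
z_β = 0.36 · 7.382 - 3.291
z_β = -0.633

Power = Φ(z_β) = Φ(-0.633) ≈ 0.263

Effect size d = 0.36 is small by Cohen's convention (0.2/0.5/0.8).

Threshold: power ≥ 0.80 is conventionally adequate.
Power ≈ 0.26 → the study is underpowered (power < 0.80).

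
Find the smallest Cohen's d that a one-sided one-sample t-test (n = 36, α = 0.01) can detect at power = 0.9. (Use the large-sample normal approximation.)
d ≈ 0.60

Minimum detectable effect (one-sample t-test, normal approximation):
d = (z_α + z_β) / √n
d = (2.326 + 1.282) / √36
d = 3.608 / 6.000
d ≈ 0.60

By Cohen's convention (0.2 small / 0.5 medium / 0.8 large): medium effect.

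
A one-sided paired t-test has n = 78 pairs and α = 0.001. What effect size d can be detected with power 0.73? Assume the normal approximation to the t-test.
d ≈ 0.42

Minimum detectable effect (paired t-test, normal approximation):
d = (z_α + z_β) / √n
d = (3.090 + 0.613) / √78
d = 3.703 / 8.832
d ≈ 0.42

By Cohen's convention (0.2 small / 0.5 medium / 0.8 large): small effect.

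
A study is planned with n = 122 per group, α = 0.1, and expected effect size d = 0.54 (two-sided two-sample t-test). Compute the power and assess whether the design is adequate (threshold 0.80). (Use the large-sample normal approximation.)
Power ≈ 0.99; the study is adequately powered (power ≥ 0.80)

Power calculation (two-sample t-test, normal approximation):
z_β = d · √(n/2) - z_{α/2}
z_β = 0.54 · √(122/2) - 1.645
z_β = 0.54 · 7.810 - 1.645
z_β = 2.573

Power = Φ(z_β) = Φ(2.573) ≈ 0.995

Effect size d = 0.54 is medium by Cohen's convention (0.2/0.5/0.8).

Threshold: power ≥ 0.80 is conventionally adequate.
Power ≈ 0.99 → the study is adequately powered (power ≥ 0.80).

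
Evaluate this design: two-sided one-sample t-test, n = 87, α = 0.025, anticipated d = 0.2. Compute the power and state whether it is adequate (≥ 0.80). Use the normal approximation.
Power ≈ 0.35; the study is underpowered (power < 0.80)

Power calculation (one-sample t-test, normal approximation):
z_β = d · √n - z_{α/2}
z_β = 0.2 · √87 - 2.241
z_β = 0.2 · 9.327 - 2.241
z_β = -0.376

Power = Φ(z_β) = Φ(-0.376) ≈ 0.353

Effect size d = 0.2 is small by Cohen's convention (0.2/0.5/0.8).

Threshold: power ≥ 0.80 is conventionally adequate.
Power ≈ 0.35 → the study is underpowered (power < 0.80).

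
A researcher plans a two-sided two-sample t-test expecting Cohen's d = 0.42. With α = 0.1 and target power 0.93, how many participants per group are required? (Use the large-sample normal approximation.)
n = 111 per group

Sample size formula (two-sample t-test, normal approximation):
n = 2 · ((z_{α/2} + z_β) / d)²

z_{α/2} = 1.645 (for α = 0.1, two-sided)
z_β = 1.476 (for power = 0.93)
d = 0.42

n = 2 · ((1.645 + 1.476) / 0.42)²
n = 2 · (7.431)²
n ≈ 110.44
Round up to the next whole number: n = 111 per group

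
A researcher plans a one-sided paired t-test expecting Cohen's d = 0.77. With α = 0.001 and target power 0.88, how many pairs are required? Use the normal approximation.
n = 31 pairs

Sample size formula (paired t-test, normal approximation):
n = ((z_α + z_β) / d)²

z_α = 3.090 (for α = 0.001, one-sided)
z_β = 1.175 (for power = 0.88)
d = 0.77

n = ((3.090 + 1.175) / 0.77)²
n = (5.539)²
n ≈ 30.68
Round up to the next whole number: n = 31 pairs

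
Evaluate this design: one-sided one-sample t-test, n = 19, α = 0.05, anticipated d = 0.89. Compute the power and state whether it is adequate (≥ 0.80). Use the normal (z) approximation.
Power ≈ 0.99; the study is adequately powered (power ≥ 0.80)

Power calculation (one-sample t-test, normal approximation):
z_β = d · √n - z_α
z_β = 0.89 · √19 - 1.645
z_β = 0.89 · 4.359 - 1.645
z_β = 2.235

Power = Φ(z_β) = Φ(2.235) ≈ 0.987

Effect size d = 0.89 is large by Cohen's convention (0.2/0.5/0.8).

Threshold: power ≥ 0.80 is conventionally adequate.
Power ≈ 0.99 → the study is adequately powered (power ≥ 0.80).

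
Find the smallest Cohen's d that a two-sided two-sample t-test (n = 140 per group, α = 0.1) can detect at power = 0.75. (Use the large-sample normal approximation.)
d ≈ 0.28

Minimum detectable effect (two-sample t-test, normal approximation):
d = (z_{α/2} + z_β) / √(n/2)
d = (1.645 + 0.674) / √(140/2)
d = 2.319 / 8.367
d ≈ 0.28

By Cohen's convention (0.2 small / 0.5 medium / 0.8 large): small effect.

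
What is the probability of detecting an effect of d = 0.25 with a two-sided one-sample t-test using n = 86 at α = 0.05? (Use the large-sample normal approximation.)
Power ≈ 0.64

Power calculation (one-sample t-test, normal approximation):
z_β = d · √n - z_{α/2}
z_β = 0.25 · √86 - 1.960
z_β = 0.25 · 9.274 - 1.960
z_β = 0.358

Power = Φ(z_β) = Φ(0.358) ≈ 0.640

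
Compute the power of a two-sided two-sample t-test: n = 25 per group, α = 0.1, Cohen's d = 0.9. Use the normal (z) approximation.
Power ≈ 0.94

Power calculation (two-sample t-test, normal approximation):
z_β = d · √(n/2) - z_{α/2}
z_β = 0.9 · √(25/2) - 1.645
z_β = 0.9 · 3.536 - 1.645
z_β = 1.537

Power = Φ(z_β) = Φ(1.537) ≈ 0.938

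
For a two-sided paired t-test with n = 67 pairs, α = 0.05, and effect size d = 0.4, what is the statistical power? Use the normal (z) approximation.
Power ≈ 0.91

Power calculation (paired t-test, normal approximation):
z_β = d · √n - z_{α/2}
z_β = 0.4 · √67 - 1.960
z_β = 0.4 · 8.185 - 1.960
z_β = 1.314

Power = Φ(z_β) = Φ(1.314) ≈ 0.906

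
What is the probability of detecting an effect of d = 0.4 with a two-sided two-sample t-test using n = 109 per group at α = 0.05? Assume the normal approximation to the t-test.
Power ≈ 0.84

Power calculation (two-sample t-test, normal approximation):
z_β = d · √(n/2) - z_{α/2}
z_β = 0.4 · √(109/2) - 1.960
z_β = 0.4 · 7.382 - 1.960
z_β = 0.993

Power = Φ(z_β) = Φ(0.993) ≈ 0.840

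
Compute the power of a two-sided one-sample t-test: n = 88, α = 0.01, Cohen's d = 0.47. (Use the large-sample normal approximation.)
Power ≈ 0.97

Power calculation (one-sample t-test, normal approximation):
z_β = d · √n - z_{α/2}
z_β = 0.47 · √88 - 2.576
z_β = 0.47 · 9.381 - 2.576
z_β = 1.833

Power = Φ(z_β) = Φ(1.833) ≈ 0.967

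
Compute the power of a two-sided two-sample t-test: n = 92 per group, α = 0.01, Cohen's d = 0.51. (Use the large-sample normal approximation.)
Power ≈ 0.81

Power calculation (two-sample t-test, normal approximation):
z_β = d · √(n/2) - z_{α/2}
z_β = 0.51 · √(92/2) - 2.576
z_β = 0.51 · 6.782 - 2.576
z_β = 0.883

Power = Φ(z_β) = Φ(0.883) ≈ 0.811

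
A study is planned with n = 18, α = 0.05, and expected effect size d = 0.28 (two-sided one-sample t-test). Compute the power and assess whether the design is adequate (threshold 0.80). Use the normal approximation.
Power ≈ 0.22; the study is underpowered (power < 0.80)

Power calculation (one-sample t-test, normal approximation):
z_β = d · √n - z_{α/2}
z_β = 0.28 · √18 - 1.960
z_β = 0.28 · 4.243 - 1.960
z_β = -0.772

Power = Φ(z_β) = Φ(-0.772) ≈ 0.220

Effect size d = 0.28 is small by Cohen's convention (0.2/0.5/0.8).

Threshold: power ≥ 0.80 is conventionally adequate.
Power ≈ 0.22 → the study is underpowered (power < 0.80).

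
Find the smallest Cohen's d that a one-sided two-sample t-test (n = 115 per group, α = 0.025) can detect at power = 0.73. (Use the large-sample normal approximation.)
d ≈ 0.34

Minimum detectable effect (two-sample t-test, normal approximation):
d = (z_α + z_β) / √(n/2)
d = (1.960 + 0.613) / √(115/2)
d = 2.573 / 7.583
d ≈ 0.34

By Cohen's convention (0.2 small / 0.5 medium / 0.8 large): small effect.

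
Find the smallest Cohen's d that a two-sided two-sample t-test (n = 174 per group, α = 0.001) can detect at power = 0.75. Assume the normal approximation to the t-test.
d ≈ 0.43

Minimum detectable effect (two-sample t-test, normal approximation):
d = (z_{α/2} + z_β) / √(n/2)
d = (3.291 + 0.674) / √(174/2)
d = 3.965 / 9.327
d ≈ 0.43

By Cohen's convention (0.2 small / 0.5 medium / 0.8 large): small effect.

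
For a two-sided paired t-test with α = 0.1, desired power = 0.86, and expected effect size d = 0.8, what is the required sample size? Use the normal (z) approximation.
n = 12 pairs

Sample size formula (paired t-test, normal approximation):
n = ((z_{α/2} + z_β) / d)²

z_{α/2} = 1.645 (for α = 0.1, two-sided)
z_β = 1.080 (for power = 0.86)
d = 0.8

n = ((1.645 + 1.080) / 0.8)²
n = (3.406)²
n ≈ 11.60
Round up to the next whole number: n = 12 pairs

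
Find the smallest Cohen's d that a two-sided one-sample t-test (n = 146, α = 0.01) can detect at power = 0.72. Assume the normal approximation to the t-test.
d ≈ 0.26

Minimum detectable effect (one-sample t-test, normal approximation):
d = (z_{α/2} + z_β) / √n
d = (2.576 + 0.583) / √146
d = 3.159 / 12.083
d ≈ 0.26

By Cohen's convention (0.2 small / 0.5 medium / 0.8 large): small effect.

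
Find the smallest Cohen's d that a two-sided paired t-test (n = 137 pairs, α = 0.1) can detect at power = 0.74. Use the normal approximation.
d ≈ 0.20

Minimum detectable effect (paired t-test, normal approximation):
d = (z_{α/2} + z_β) / √n
d = (1.645 + 0.643) / √137
d = 2.288 / 11.705
d ≈ 0.20

By Cohen's convention (0.2 small / 0.5 medium / 0.8 large): small effect.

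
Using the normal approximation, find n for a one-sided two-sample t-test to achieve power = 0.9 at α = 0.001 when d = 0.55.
n = 127 per group

Sample size formula (two-sample t-test, normal approximation):
n = 2 · ((z_α + z_β) / d)²

z_α = 3.090 (for α = 0.001, one-sided)
z_β = 1.282 (for power = 0.9)
d = 0.55

n = 2 · ((3.090 + 1.282) / 0.55)²
n = 2 · (7.949)²
n ≈ 126.37
Round up to the next whole number: n = 127 per group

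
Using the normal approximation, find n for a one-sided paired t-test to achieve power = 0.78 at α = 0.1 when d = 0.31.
n = 44 pairs

Sample size formula (paired t-test, normal approximation):
n = ((z_α + z_β) / d)²

z_α = 1.282 (for α = 0.1, one-sided)
z_β = 0.772 (for power = 0.78)
d = 0.31

n = ((1.282 + 0.772) / 0.31)²
n = (6.626)²
n ≈ 43.90
Round up to the next whole number: n = 44 pairs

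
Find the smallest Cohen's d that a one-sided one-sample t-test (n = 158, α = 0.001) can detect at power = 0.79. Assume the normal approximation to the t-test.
d ≈ 0.31

Minimum detectable effect (one-sample t-test, normal approximation):
d = (z_α + z_β) / √n
d = (3.090 + 0.806) / √158
d = 3.897 / 12.570
d ≈ 0.31

By Cohen's convention (0.2 small / 0.5 medium / 0.8 large): small effect.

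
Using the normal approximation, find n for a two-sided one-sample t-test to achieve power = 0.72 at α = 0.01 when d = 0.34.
n = 87

Sample size formula (one-sample t-test, normal approximation):
n = ((z_{α/2} + z_β) / d)²

z_{α/2} = 2.576 (for α = 0.01, two-sided)
z_β = 0.583 (for power = 0.72)
d = 0.34

n = ((2.576 + 0.583) / 0.34)²
n = (9.291)²
n ≈ 86.32
Round up to the next whole number: n = 87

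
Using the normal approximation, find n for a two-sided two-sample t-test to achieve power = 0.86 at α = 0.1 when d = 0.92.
n = 18 per group

Sample size formula (two-sample t-test, normal approximation):
n = 2 · ((z_{α/2} + z_β) / d)²

z_{α/2} = 1.645 (for α = 0.1, two-sided)
z_β = 1.080 (for power = 0.86)
d = 0.92

n = 2 · ((1.645 + 1.080) / 0.92)²
n = 2 · (2.962)²
n ≈ 17.55
Round up to the next whole number: n = 18 per group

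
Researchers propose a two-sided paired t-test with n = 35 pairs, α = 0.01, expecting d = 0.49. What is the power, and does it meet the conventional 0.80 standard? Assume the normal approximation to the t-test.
Power ≈ 0.63; the study is underpowered (power < 0.80)

Power calculation (paired t-test, normal approximation):
z_β = d · √n - z_{α/2}
z_β = 0.49 · √35 - 2.576
z_β = 0.49 · 5.916 - 2.576
z_β = 0.323

Power = Φ(z_β) = Φ(0.323) ≈ 0.627

Effect size d = 0.49 is small by Cohen's convention (0.2/0.5/0.8).

Threshold: power ≥ 0.80 is conventionally adequate.
Power ≈ 0.63 → the study is underpowered (power < 0.80).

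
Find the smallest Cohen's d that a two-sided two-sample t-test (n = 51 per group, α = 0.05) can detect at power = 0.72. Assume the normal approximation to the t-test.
d ≈ 0.50

Minimum detectable effect (two-sample t-test, normal approximation):
d = (z_{α/2} + z_β) / √(n/2)
d = (1.960 + 0.583) / √(51/2)
d = 2.543 / 5.050
d ≈ 0.50

By Cohen's convention (0.2 small / 0.5 medium / 0.8 large): medium effect.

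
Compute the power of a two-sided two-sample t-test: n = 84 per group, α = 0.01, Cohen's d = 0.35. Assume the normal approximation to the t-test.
Power ≈ 0.38

Power calculation (two-sample t-test, normal approximation):
z_β = d · √(n/2) - z_{α/2}
z_β = 0.35 · √(84/2) - 2.576
z_β = 0.35 · 6.481 - 2.576
z_β = -0.308

Power = Φ(z_β) = Φ(-0.308) ≈ 0.379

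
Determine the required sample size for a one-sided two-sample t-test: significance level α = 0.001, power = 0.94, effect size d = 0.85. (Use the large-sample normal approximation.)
n = 60 per group

Sample size formula (two-sample t-test, normal approximation):
n = 2 · ((z_α + z_β) / d)²

z_α = 3.090 (for α = 0.001, one-sided)
z_β = 1.555 (for power = 0.94)
d = 0.85

n = 2 · ((3.090 + 1.555) / 0.85)²
n = 2 · (5.465)²
n ≈ 59.73
Round up to the next whole number: n = 60 per group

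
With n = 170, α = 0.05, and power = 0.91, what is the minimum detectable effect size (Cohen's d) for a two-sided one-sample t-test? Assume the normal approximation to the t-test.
d ≈ 0.25

Minimum detectable effect (one-sample t-test, normal approximation):
d = (z_{α/2} + z_β) / √n
d = (1.960 + 1.341) / √170
d = 3.301 / 13.038
d ≈ 0.25

By Cohen's convention (0.2 small / 0.5 medium / 0.8 large): small effect.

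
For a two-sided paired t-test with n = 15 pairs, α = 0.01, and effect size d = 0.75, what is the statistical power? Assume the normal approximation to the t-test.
Power ≈ 0.63

Power calculation (paired t-test, normal approximation):
z_β = d · √n - z_{α/2}
z_β = 0.75 · √15 - 2.576
z_β = 0.75 · 3.873 - 2.576
z_β = 0.329

Power = Φ(z_β) = Φ(0.329) ≈ 0.629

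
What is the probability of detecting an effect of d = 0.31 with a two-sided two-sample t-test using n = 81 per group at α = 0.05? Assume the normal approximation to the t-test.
Power ≈ 0.51

Power calculation (two-sample t-test, normal approximation):
z_β = d · √(n/2) - z_{α/2}
z_β = 0.31 · √(81/2) - 1.960
z_β = 0.31 · 6.364 - 1.960
z_β = 0.013

Power = Φ(z_β) = Φ(0.013) ≈ 0.505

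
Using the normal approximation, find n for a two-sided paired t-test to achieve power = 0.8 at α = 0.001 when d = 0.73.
n = 33 pairs

Sample size formula (paired t-test, normal approximation):
n = ((z_{α/2} + z_β) / d)²

z_{α/2} = 3.291 (for α = 0.001, two-sided)
z_β = 0.842 (for power = 0.8)
d = 0.73

n = ((3.291 + 0.842) / 0.73)²
n = (5.662)²
n ≈ 32.06
Round up to the next whole number: n = 33 pairs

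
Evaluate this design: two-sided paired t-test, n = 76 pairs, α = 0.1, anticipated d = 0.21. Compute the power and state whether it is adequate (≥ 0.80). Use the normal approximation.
Power ≈ 0.57; the study is underpowered (power < 0.80)

Power calculation (paired t-test, normal approximation):
z_β = d · √n - z_{α/2}
z_β = 0.21 · √76 - 1.645
z_β = 0.21 · 8.718 - 1.645
z_β = 0.186

Power = Φ(z_β) = Φ(0.186) ≈ 0.574

Effect size d = 0.21 is small by Cohen's convention (0.2/0.5/0.8).

Threshold: power ≥ 0.80 is conventionally adequate.
Power ≈ 0.57 → the study is underpowered (power < 0.80).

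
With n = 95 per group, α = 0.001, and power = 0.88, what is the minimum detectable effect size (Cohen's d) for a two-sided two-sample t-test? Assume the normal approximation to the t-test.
d ≈ 0.65

Minimum detectable effect (two-sample t-test, normal approximation):
d = (z_{α/2} + z_β) / √(n/2)
d = (3.291 + 1.175) / √(95/2)
d = 4.466 / 6.892
d ≈ 0.65

By Cohen's convention (0.2 small / 0.5 medium / 0.8 large): medium effect.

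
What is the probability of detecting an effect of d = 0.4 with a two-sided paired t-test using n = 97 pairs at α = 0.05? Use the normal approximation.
Power ≈ 0.98

Power calculation (paired t-test, normal approximation):
z_β = d · √n - z_{α/2}
z_β = 0.4 · √97 - 1.960
z_β = 0.4 · 9.849 - 1.960
z_β = 1.980

Power = Φ(z_β) = Φ(1.980) ≈ 0.976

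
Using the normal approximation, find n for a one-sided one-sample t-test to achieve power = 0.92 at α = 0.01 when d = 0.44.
n = 72

Sample size formula (one-sample t-test, normal approximation):
n = ((z_α + z_β) / d)²

z_α = 2.326 (for α = 0.01, one-sided)
z_β = 1.405 (for power = 0.92)
d = 0.44

n = ((2.326 + 1.405) / 0.44)²
n = (8.480)²
n ≈ 71.91
Round up to the next whole number: n = 72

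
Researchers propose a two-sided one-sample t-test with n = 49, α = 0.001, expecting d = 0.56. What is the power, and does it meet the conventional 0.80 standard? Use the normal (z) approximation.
Power ≈ 0.74; the study is underpowered (power < 0.80)

Power calculation (one-sample t-test, normal approximation):
z_β = d · √n - z_{α/2}
z_β = 0.56 · √49 - 3.291
z_β = 0.56 · 7.000 - 3.291
z_β = 0.629

Power = Φ(z_β) = Φ(0.629) ≈ 0.735

Effect size d = 0.56 is medium by Cohen's convention (0.2/0.5/0.8).

Threshold: power ≥ 0.80 is conventionally adequate.
Power ≈ 0.74 → the study is underpowered (power < 0.80).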